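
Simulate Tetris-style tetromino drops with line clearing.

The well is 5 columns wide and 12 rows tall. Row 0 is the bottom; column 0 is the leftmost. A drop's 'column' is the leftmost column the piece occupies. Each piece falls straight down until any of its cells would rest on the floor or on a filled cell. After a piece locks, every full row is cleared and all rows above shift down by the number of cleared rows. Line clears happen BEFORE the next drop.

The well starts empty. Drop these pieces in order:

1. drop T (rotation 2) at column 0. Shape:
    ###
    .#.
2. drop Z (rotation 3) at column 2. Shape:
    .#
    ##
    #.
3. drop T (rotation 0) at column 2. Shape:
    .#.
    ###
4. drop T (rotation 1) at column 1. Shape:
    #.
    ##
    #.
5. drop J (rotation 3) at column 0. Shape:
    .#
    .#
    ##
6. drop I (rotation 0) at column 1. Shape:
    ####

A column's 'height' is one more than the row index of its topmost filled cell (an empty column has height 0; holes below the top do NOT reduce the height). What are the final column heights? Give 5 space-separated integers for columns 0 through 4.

Drop 1: T rot2 at col 0 lands with bottom-row=0; cleared 0 line(s) (total 0); column heights now [2 2 2 0 0], max=2
Drop 2: Z rot3 at col 2 lands with bottom-row=2; cleared 0 line(s) (total 0); column heights now [2 2 4 5 0], max=5
Drop 3: T rot0 at col 2 lands with bottom-row=5; cleared 0 line(s) (total 0); column heights now [2 2 6 7 6], max=7
Drop 4: T rot1 at col 1 lands with bottom-row=5; cleared 0 line(s) (total 0); column heights now [2 8 7 7 6], max=8
Drop 5: J rot3 at col 0 lands with bottom-row=8; cleared 0 line(s) (total 0); column heights now [9 11 7 7 6], max=11
Drop 6: I rot0 at col 1 lands with bottom-row=11; cleared 0 line(s) (total 0); column heights now [9 12 12 12 12], max=12

Answer: 9 12 12 12 12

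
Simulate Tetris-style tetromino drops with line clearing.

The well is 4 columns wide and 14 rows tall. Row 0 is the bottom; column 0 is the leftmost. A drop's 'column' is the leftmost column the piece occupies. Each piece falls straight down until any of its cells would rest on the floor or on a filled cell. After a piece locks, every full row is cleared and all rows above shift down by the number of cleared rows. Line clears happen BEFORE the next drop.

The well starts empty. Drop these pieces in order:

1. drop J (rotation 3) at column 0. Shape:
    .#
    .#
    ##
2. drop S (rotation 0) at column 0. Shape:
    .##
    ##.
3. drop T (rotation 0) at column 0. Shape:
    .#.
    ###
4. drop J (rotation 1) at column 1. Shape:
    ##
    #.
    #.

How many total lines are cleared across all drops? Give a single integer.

Answer: 0

Derivation:
Drop 1: J rot3 at col 0 lands with bottom-row=0; cleared 0 line(s) (total 0); column heights now [1 3 0 0], max=3
Drop 2: S rot0 at col 0 lands with bottom-row=3; cleared 0 line(s) (total 0); column heights now [4 5 5 0], max=5
Drop 3: T rot0 at col 0 lands with bottom-row=5; cleared 0 line(s) (total 0); column heights now [6 7 6 0], max=7
Drop 4: J rot1 at col 1 lands with bottom-row=7; cleared 0 line(s) (total 0); column heights now [6 10 10 0], max=10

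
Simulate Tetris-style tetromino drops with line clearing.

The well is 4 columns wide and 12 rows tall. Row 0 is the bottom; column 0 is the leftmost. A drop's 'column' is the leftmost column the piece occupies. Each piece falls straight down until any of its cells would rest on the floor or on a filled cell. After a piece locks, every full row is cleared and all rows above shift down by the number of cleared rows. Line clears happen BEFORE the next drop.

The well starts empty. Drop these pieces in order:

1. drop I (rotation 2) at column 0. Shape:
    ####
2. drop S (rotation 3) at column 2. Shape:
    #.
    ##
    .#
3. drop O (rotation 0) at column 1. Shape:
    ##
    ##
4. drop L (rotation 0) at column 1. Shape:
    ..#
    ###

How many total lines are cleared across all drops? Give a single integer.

Answer: 1

Derivation:
Drop 1: I rot2 at col 0 lands with bottom-row=0; cleared 1 line(s) (total 1); column heights now [0 0 0 0], max=0
Drop 2: S rot3 at col 2 lands with bottom-row=0; cleared 0 line(s) (total 1); column heights now [0 0 3 2], max=3
Drop 3: O rot0 at col 1 lands with bottom-row=3; cleared 0 line(s) (total 1); column heights now [0 5 5 2], max=5
Drop 4: L rot0 at col 1 lands with bottom-row=5; cleared 0 line(s) (total 1); column heights now [0 6 6 7], max=7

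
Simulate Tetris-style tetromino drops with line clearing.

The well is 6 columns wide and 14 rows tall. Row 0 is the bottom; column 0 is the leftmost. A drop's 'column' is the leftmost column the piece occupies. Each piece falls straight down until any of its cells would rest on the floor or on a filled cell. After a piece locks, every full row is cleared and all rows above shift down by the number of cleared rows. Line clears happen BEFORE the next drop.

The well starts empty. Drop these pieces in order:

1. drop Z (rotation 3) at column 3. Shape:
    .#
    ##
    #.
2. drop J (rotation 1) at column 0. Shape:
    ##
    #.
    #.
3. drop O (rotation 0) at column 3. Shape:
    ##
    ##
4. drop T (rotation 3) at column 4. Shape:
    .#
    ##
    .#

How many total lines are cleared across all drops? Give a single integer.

Answer: 0

Derivation:
Drop 1: Z rot3 at col 3 lands with bottom-row=0; cleared 0 line(s) (total 0); column heights now [0 0 0 2 3 0], max=3
Drop 2: J rot1 at col 0 lands with bottom-row=0; cleared 0 line(s) (total 0); column heights now [3 3 0 2 3 0], max=3
Drop 3: O rot0 at col 3 lands with bottom-row=3; cleared 0 line(s) (total 0); column heights now [3 3 0 5 5 0], max=5
Drop 4: T rot3 at col 4 lands with bottom-row=4; cleared 0 line(s) (total 0); column heights now [3 3 0 5 6 7], max=7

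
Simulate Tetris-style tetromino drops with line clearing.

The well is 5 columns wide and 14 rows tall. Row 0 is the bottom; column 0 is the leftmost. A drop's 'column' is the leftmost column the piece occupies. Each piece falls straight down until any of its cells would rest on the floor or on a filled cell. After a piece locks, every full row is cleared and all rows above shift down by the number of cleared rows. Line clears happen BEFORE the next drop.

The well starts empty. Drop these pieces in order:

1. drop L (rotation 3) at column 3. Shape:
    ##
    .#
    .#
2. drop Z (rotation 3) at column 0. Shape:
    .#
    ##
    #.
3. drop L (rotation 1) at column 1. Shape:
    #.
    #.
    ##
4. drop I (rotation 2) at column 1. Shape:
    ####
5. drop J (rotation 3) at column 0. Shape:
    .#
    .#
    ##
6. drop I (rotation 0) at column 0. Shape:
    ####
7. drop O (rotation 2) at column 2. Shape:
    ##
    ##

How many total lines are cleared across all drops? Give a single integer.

Drop 1: L rot3 at col 3 lands with bottom-row=0; cleared 0 line(s) (total 0); column heights now [0 0 0 3 3], max=3
Drop 2: Z rot3 at col 0 lands with bottom-row=0; cleared 0 line(s) (total 0); column heights now [2 3 0 3 3], max=3
Drop 3: L rot1 at col 1 lands with bottom-row=3; cleared 0 line(s) (total 0); column heights now [2 6 4 3 3], max=6
Drop 4: I rot2 at col 1 lands with bottom-row=6; cleared 0 line(s) (total 0); column heights now [2 7 7 7 7], max=7
Drop 5: J rot3 at col 0 lands with bottom-row=7; cleared 0 line(s) (total 0); column heights now [8 10 7 7 7], max=10
Drop 6: I rot0 at col 0 lands with bottom-row=10; cleared 0 line(s) (total 0); column heights now [11 11 11 11 7], max=11
Drop 7: O rot2 at col 2 lands with bottom-row=11; cleared 0 line(s) (total 0); column heights now [11 11 13 13 7], max=13

Answer: 0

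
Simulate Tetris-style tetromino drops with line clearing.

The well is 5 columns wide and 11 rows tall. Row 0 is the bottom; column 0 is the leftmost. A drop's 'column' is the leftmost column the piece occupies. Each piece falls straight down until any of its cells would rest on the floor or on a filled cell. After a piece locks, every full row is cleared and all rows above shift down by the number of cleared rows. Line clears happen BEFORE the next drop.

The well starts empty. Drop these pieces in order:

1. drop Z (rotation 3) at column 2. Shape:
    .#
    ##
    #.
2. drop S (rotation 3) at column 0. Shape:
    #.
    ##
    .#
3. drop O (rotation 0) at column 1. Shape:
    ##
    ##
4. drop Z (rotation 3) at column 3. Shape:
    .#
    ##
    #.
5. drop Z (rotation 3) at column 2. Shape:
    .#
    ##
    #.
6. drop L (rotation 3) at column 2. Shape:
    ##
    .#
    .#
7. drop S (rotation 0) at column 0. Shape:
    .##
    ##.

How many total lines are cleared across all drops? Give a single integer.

Drop 1: Z rot3 at col 2 lands with bottom-row=0; cleared 0 line(s) (total 0); column heights now [0 0 2 3 0], max=3
Drop 2: S rot3 at col 0 lands with bottom-row=0; cleared 0 line(s) (total 0); column heights now [3 2 2 3 0], max=3
Drop 3: O rot0 at col 1 lands with bottom-row=2; cleared 0 line(s) (total 0); column heights now [3 4 4 3 0], max=4
Drop 4: Z rot3 at col 3 lands with bottom-row=3; cleared 0 line(s) (total 0); column heights now [3 4 4 5 6], max=6
Drop 5: Z rot3 at col 2 lands with bottom-row=4; cleared 0 line(s) (total 0); column heights now [3 4 6 7 6], max=7
Drop 6: L rot3 at col 2 lands with bottom-row=7; cleared 0 line(s) (total 0); column heights now [3 4 10 10 6], max=10
Drop 7: S rot0 at col 0 lands with bottom-row=9; cleared 0 line(s) (total 0); column heights now [10 11 11 10 6], max=11

Answer: 0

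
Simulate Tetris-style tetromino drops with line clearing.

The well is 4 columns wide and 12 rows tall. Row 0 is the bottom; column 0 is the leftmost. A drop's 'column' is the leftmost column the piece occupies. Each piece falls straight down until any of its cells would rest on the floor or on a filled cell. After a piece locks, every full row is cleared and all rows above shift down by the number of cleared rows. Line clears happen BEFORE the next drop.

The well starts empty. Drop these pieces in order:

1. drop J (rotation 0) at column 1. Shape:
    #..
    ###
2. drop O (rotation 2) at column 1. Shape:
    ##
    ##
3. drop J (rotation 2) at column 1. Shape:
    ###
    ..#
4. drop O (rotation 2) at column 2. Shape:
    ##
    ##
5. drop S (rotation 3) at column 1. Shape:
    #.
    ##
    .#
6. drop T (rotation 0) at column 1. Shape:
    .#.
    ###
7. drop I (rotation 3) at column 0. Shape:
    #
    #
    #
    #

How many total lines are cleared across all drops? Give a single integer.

Answer: 2

Derivation:
Drop 1: J rot0 at col 1 lands with bottom-row=0; cleared 0 line(s) (total 0); column heights now [0 2 1 1], max=2
Drop 2: O rot2 at col 1 lands with bottom-row=2; cleared 0 line(s) (total 0); column heights now [0 4 4 1], max=4
Drop 3: J rot2 at col 1 lands with bottom-row=3; cleared 0 line(s) (total 0); column heights now [0 5 5 5], max=5
Drop 4: O rot2 at col 2 lands with bottom-row=5; cleared 0 line(s) (total 0); column heights now [0 5 7 7], max=7
Drop 5: S rot3 at col 1 lands with bottom-row=7; cleared 0 line(s) (total 0); column heights now [0 10 9 7], max=10
Drop 6: T rot0 at col 1 lands with bottom-row=10; cleared 0 line(s) (total 0); column heights now [0 11 12 11], max=12
Drop 7: I rot3 at col 0 lands with bottom-row=0; cleared 2 line(s) (total 2); column heights now [2 9 10 9], max=10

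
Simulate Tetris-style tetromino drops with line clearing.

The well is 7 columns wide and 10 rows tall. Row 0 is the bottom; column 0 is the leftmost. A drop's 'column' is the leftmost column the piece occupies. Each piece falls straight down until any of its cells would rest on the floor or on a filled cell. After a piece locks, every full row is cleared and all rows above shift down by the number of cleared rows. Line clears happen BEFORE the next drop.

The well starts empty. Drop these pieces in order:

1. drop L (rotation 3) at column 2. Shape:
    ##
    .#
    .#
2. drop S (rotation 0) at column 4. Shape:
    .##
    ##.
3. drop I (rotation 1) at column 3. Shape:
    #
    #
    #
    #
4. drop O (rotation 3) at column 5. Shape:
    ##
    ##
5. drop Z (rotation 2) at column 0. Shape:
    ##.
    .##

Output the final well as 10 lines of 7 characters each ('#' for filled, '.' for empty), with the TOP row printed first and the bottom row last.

Drop 1: L rot3 at col 2 lands with bottom-row=0; cleared 0 line(s) (total 0); column heights now [0 0 3 3 0 0 0], max=3
Drop 2: S rot0 at col 4 lands with bottom-row=0; cleared 0 line(s) (total 0); column heights now [0 0 3 3 1 2 2], max=3
Drop 3: I rot1 at col 3 lands with bottom-row=3; cleared 0 line(s) (total 0); column heights now [0 0 3 7 1 2 2], max=7
Drop 4: O rot3 at col 5 lands with bottom-row=2; cleared 0 line(s) (total 0); column heights now [0 0 3 7 1 4 4], max=7
Drop 5: Z rot2 at col 0 lands with bottom-row=3; cleared 0 line(s) (total 0); column heights now [5 5 4 7 1 4 4], max=7

Answer: .......
.......
.......
...#...
...#...
##.#...
.###.##
..##.##
...#.##
...###.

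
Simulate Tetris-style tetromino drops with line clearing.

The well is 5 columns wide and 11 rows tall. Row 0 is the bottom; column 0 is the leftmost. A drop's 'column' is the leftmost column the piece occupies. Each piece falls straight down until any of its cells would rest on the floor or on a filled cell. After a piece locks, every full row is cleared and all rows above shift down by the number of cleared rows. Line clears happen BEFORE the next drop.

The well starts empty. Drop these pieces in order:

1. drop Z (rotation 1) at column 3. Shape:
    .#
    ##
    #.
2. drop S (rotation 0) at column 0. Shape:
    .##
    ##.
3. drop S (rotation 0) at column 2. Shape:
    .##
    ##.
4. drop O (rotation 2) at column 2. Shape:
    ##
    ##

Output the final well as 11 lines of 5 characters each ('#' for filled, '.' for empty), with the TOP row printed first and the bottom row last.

Answer: .....
.....
.....
.....
.....
..##.
..##.
...##
..###
.####
##.#.

Derivation:
Drop 1: Z rot1 at col 3 lands with bottom-row=0; cleared 0 line(s) (total 0); column heights now [0 0 0 2 3], max=3
Drop 2: S rot0 at col 0 lands with bottom-row=0; cleared 0 line(s) (total 0); column heights now [1 2 2 2 3], max=3
Drop 3: S rot0 at col 2 lands with bottom-row=2; cleared 0 line(s) (total 0); column heights now [1 2 3 4 4], max=4
Drop 4: O rot2 at col 2 lands with bottom-row=4; cleared 0 line(s) (total 0); column heights now [1 2 6 6 4], max=6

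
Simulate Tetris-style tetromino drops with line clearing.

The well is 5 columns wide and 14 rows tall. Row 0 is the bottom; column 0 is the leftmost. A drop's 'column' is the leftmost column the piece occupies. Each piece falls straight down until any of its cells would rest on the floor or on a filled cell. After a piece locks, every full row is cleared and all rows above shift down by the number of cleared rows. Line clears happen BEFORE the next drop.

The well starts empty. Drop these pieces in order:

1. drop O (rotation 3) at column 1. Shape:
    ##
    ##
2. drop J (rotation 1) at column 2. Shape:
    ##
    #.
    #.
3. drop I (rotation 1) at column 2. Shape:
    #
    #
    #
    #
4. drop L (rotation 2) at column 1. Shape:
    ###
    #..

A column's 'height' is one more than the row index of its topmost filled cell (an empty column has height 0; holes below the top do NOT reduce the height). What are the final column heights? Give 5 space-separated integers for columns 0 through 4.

Answer: 0 10 10 10 0

Derivation:
Drop 1: O rot3 at col 1 lands with bottom-row=0; cleared 0 line(s) (total 0); column heights now [0 2 2 0 0], max=2
Drop 2: J rot1 at col 2 lands with bottom-row=2; cleared 0 line(s) (total 0); column heights now [0 2 5 5 0], max=5
Drop 3: I rot1 at col 2 lands with bottom-row=5; cleared 0 line(s) (total 0); column heights now [0 2 9 5 0], max=9
Drop 4: L rot2 at col 1 lands with bottom-row=8; cleared 0 line(s) (total 0); column heights now [0 10 10 10 0], max=10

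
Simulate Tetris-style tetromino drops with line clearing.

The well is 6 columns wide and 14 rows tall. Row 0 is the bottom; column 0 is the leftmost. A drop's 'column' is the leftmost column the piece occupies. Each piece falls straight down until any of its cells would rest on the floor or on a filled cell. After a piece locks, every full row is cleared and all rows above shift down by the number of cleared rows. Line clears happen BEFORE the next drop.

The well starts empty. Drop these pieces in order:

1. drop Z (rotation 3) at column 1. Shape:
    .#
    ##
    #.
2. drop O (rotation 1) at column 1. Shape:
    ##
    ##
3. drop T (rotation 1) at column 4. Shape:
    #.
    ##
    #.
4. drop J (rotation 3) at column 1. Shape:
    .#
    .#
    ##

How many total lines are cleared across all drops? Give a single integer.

Answer: 0

Derivation:
Drop 1: Z rot3 at col 1 lands with bottom-row=0; cleared 0 line(s) (total 0); column heights now [0 2 3 0 0 0], max=3
Drop 2: O rot1 at col 1 lands with bottom-row=3; cleared 0 line(s) (total 0); column heights now [0 5 5 0 0 0], max=5
Drop 3: T rot1 at col 4 lands with bottom-row=0; cleared 0 line(s) (total 0); column heights now [0 5 5 0 3 2], max=5
Drop 4: J rot3 at col 1 lands with bottom-row=5; cleared 0 line(s) (total 0); column heights now [0 6 8 0 3 2], max=8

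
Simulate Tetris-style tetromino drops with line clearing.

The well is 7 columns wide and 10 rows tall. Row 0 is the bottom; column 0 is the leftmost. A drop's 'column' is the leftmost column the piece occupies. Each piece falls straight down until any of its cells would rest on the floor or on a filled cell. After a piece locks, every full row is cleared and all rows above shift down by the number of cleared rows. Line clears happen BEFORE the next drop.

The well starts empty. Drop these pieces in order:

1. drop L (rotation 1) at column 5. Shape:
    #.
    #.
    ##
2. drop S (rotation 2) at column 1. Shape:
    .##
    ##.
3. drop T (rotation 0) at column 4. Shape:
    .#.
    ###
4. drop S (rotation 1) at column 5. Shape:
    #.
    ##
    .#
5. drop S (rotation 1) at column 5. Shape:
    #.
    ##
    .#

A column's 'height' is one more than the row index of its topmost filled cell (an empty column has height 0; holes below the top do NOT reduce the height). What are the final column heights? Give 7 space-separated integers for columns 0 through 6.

Drop 1: L rot1 at col 5 lands with bottom-row=0; cleared 0 line(s) (total 0); column heights now [0 0 0 0 0 3 1], max=3
Drop 2: S rot2 at col 1 lands with bottom-row=0; cleared 0 line(s) (total 0); column heights now [0 1 2 2 0 3 1], max=3
Drop 3: T rot0 at col 4 lands with bottom-row=3; cleared 0 line(s) (total 0); column heights now [0 1 2 2 4 5 4], max=5
Drop 4: S rot1 at col 5 lands with bottom-row=4; cleared 0 line(s) (total 0); column heights now [0 1 2 2 4 7 6], max=7
Drop 5: S rot1 at col 5 lands with bottom-row=6; cleared 0 line(s) (total 0); column heights now [0 1 2 2 4 9 8], max=9

Answer: 0 1 2 2 4 9 8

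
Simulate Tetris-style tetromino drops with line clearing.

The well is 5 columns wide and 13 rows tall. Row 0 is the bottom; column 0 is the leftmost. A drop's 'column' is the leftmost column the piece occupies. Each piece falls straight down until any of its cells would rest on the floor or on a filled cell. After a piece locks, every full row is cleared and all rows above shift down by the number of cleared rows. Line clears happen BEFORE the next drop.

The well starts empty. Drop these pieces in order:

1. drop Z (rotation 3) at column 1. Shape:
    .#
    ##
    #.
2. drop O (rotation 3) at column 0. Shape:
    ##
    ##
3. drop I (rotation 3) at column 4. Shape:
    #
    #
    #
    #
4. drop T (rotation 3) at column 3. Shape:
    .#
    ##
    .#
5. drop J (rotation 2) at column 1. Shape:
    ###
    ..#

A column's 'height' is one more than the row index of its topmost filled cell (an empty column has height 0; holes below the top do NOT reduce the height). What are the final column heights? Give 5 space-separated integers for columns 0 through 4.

Answer: 4 8 8 8 7

Derivation:
Drop 1: Z rot3 at col 1 lands with bottom-row=0; cleared 0 line(s) (total 0); column heights now [0 2 3 0 0], max=3
Drop 2: O rot3 at col 0 lands with bottom-row=2; cleared 0 line(s) (total 0); column heights now [4 4 3 0 0], max=4
Drop 3: I rot3 at col 4 lands with bottom-row=0; cleared 0 line(s) (total 0); column heights now [4 4 3 0 4], max=4
Drop 4: T rot3 at col 3 lands with bottom-row=4; cleared 0 line(s) (total 0); column heights now [4 4 3 6 7], max=7
Drop 5: J rot2 at col 1 lands with bottom-row=6; cleared 0 line(s) (total 0); column heights now [4 8 8 8 7], max=8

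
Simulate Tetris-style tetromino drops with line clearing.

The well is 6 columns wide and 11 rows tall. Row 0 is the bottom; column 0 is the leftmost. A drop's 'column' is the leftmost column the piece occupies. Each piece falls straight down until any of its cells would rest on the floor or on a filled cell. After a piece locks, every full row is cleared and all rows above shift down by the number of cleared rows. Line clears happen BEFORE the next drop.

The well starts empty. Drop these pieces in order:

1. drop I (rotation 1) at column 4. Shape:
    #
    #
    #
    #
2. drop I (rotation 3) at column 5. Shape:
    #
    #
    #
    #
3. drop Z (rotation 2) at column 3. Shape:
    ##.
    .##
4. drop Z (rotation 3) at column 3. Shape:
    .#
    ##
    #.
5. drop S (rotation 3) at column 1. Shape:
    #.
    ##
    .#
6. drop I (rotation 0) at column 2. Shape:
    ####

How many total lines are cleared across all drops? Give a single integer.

Answer: 0

Derivation:
Drop 1: I rot1 at col 4 lands with bottom-row=0; cleared 0 line(s) (total 0); column heights now [0 0 0 0 4 0], max=4
Drop 2: I rot3 at col 5 lands with bottom-row=0; cleared 0 line(s) (total 0); column heights now [0 0 0 0 4 4], max=4
Drop 3: Z rot2 at col 3 lands with bottom-row=4; cleared 0 line(s) (total 0); column heights now [0 0 0 6 6 5], max=6
Drop 4: Z rot3 at col 3 lands with bottom-row=6; cleared 0 line(s) (total 0); column heights now [0 0 0 8 9 5], max=9
Drop 5: S rot3 at col 1 lands with bottom-row=0; cleared 0 line(s) (total 0); column heights now [0 3 2 8 9 5], max=9
Drop 6: I rot0 at col 2 lands with bottom-row=9; cleared 0 line(s) (total 0); column heights now [0 3 10 10 10 10], max=10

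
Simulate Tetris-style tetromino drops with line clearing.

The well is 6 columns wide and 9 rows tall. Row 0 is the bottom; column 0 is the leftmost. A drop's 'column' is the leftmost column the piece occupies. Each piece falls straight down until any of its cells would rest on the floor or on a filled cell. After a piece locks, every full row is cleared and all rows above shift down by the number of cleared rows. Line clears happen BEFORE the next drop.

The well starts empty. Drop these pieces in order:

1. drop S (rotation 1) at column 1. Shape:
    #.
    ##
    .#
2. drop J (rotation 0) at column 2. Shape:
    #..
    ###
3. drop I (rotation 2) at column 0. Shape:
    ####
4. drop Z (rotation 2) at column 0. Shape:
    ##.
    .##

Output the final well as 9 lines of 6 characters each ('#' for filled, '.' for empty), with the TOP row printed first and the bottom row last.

Answer: ......
......
##....
.##...
####..
..#...
.####.
.##...
..#...

Derivation:
Drop 1: S rot1 at col 1 lands with bottom-row=0; cleared 0 line(s) (total 0); column heights now [0 3 2 0 0 0], max=3
Drop 2: J rot0 at col 2 lands with bottom-row=2; cleared 0 line(s) (total 0); column heights now [0 3 4 3 3 0], max=4
Drop 3: I rot2 at col 0 lands with bottom-row=4; cleared 0 line(s) (total 0); column heights now [5 5 5 5 3 0], max=5
Drop 4: Z rot2 at col 0 lands with bottom-row=5; cleared 0 line(s) (total 0); column heights now [7 7 6 5 3 0], max=7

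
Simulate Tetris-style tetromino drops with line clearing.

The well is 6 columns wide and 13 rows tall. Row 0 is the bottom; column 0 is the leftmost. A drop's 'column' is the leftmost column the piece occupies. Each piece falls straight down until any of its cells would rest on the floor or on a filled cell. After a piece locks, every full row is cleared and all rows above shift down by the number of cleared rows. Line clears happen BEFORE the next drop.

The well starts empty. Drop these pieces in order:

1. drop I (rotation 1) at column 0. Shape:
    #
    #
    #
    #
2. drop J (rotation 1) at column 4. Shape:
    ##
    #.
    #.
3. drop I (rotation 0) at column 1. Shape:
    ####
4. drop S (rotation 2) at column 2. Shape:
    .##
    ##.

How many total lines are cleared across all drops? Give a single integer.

Answer: 0

Derivation:
Drop 1: I rot1 at col 0 lands with bottom-row=0; cleared 0 line(s) (total 0); column heights now [4 0 0 0 0 0], max=4
Drop 2: J rot1 at col 4 lands with bottom-row=0; cleared 0 line(s) (total 0); column heights now [4 0 0 0 3 3], max=4
Drop 3: I rot0 at col 1 lands with bottom-row=3; cleared 0 line(s) (total 0); column heights now [4 4 4 4 4 3], max=4
Drop 4: S rot2 at col 2 lands with bottom-row=4; cleared 0 line(s) (total 0); column heights now [4 4 5 6 6 3], max=6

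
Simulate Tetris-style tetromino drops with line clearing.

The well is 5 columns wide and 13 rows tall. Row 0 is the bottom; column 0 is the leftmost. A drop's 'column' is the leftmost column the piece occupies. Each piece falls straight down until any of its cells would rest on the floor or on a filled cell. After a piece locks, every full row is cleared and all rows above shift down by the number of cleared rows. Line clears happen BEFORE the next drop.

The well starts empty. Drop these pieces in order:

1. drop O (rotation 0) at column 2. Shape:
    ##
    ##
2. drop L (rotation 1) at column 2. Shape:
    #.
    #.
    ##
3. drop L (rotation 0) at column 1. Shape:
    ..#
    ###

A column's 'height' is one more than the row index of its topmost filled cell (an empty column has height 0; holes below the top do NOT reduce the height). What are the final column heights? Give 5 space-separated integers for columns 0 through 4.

Answer: 0 6 6 7 0

Derivation:
Drop 1: O rot0 at col 2 lands with bottom-row=0; cleared 0 line(s) (total 0); column heights now [0 0 2 2 0], max=2
Drop 2: L rot1 at col 2 lands with bottom-row=2; cleared 0 line(s) (total 0); column heights now [0 0 5 3 0], max=5
Drop 3: L rot0 at col 1 lands with bottom-row=5; cleared 0 line(s) (total 0); column heights now [0 6 6 7 0], max=7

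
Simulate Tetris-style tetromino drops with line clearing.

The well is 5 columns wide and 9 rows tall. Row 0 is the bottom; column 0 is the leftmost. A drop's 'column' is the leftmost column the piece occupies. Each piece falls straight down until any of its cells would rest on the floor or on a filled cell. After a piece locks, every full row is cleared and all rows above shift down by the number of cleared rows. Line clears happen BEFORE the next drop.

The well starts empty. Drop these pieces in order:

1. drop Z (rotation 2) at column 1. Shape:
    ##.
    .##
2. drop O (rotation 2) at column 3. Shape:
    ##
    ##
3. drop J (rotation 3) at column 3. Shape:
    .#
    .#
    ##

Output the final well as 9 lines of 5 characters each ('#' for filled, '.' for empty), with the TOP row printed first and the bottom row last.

Drop 1: Z rot2 at col 1 lands with bottom-row=0; cleared 0 line(s) (total 0); column heights now [0 2 2 1 0], max=2
Drop 2: O rot2 at col 3 lands with bottom-row=1; cleared 0 line(s) (total 0); column heights now [0 2 2 3 3], max=3
Drop 3: J rot3 at col 3 lands with bottom-row=3; cleared 0 line(s) (total 0); column heights now [0 2 2 4 6], max=6

Answer: .....
.....
.....
....#
....#
...##
...##
.####
..##.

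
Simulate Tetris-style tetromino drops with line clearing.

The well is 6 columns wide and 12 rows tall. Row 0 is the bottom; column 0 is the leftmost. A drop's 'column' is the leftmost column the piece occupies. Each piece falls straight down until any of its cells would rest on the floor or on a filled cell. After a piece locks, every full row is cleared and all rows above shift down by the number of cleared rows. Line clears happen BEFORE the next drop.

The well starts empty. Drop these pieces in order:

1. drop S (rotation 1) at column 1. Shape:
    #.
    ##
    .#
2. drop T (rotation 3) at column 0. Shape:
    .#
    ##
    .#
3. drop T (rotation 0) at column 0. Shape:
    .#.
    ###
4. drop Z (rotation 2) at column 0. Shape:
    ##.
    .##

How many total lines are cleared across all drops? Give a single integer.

Answer: 0

Derivation:
Drop 1: S rot1 at col 1 lands with bottom-row=0; cleared 0 line(s) (total 0); column heights now [0 3 2 0 0 0], max=3
Drop 2: T rot3 at col 0 lands with bottom-row=3; cleared 0 line(s) (total 0); column heights now [5 6 2 0 0 0], max=6
Drop 3: T rot0 at col 0 lands with bottom-row=6; cleared 0 line(s) (total 0); column heights now [7 8 7 0 0 0], max=8
Drop 4: Z rot2 at col 0 lands with bottom-row=8; cleared 0 line(s) (total 0); column heights now [10 10 9 0 0 0], max=10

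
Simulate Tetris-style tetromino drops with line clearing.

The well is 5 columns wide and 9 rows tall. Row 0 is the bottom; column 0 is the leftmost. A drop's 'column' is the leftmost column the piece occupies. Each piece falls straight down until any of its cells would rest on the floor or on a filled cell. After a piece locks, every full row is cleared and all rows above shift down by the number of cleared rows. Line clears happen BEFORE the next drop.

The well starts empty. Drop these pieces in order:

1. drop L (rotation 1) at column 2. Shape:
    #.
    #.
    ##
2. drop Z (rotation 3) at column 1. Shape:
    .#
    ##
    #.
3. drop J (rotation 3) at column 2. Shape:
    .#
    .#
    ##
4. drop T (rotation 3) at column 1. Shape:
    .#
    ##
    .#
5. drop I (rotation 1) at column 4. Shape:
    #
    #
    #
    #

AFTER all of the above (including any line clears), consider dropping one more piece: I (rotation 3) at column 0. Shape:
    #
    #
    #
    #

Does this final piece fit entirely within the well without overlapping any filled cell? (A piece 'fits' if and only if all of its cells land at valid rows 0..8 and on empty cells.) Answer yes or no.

Answer: yes

Derivation:
Drop 1: L rot1 at col 2 lands with bottom-row=0; cleared 0 line(s) (total 0); column heights now [0 0 3 1 0], max=3
Drop 2: Z rot3 at col 1 lands with bottom-row=2; cleared 0 line(s) (total 0); column heights now [0 4 5 1 0], max=5
Drop 3: J rot3 at col 2 lands with bottom-row=5; cleared 0 line(s) (total 0); column heights now [0 4 6 8 0], max=8
Drop 4: T rot3 at col 1 lands with bottom-row=6; cleared 0 line(s) (total 0); column heights now [0 8 9 8 0], max=9
Drop 5: I rot1 at col 4 lands with bottom-row=0; cleared 0 line(s) (total 0); column heights now [0 8 9 8 4], max=9
Test piece I rot3 at col 0 (width 1): heights before test = [0 8 9 8 4]; fits = True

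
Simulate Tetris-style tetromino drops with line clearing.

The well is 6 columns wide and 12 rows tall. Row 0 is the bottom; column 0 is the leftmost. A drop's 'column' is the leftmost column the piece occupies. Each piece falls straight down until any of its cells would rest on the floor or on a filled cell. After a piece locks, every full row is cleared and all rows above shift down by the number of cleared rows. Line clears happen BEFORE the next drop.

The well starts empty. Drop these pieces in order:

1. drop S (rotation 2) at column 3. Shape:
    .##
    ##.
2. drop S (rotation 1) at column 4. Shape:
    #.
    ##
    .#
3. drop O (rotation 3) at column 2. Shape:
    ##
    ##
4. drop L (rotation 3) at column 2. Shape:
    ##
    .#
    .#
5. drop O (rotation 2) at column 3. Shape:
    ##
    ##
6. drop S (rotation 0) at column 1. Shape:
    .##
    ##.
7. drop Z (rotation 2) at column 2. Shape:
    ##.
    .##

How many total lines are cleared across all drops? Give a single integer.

Answer: 0

Derivation:
Drop 1: S rot2 at col 3 lands with bottom-row=0; cleared 0 line(s) (total 0); column heights now [0 0 0 1 2 2], max=2
Drop 2: S rot1 at col 4 lands with bottom-row=2; cleared 0 line(s) (total 0); column heights now [0 0 0 1 5 4], max=5
Drop 3: O rot3 at col 2 lands with bottom-row=1; cleared 0 line(s) (total 0); column heights now [0 0 3 3 5 4], max=5
Drop 4: L rot3 at col 2 lands with bottom-row=3; cleared 0 line(s) (total 0); column heights now [0 0 6 6 5 4], max=6
Drop 5: O rot2 at col 3 lands with bottom-row=6; cleared 0 line(s) (total 0); column heights now [0 0 6 8 8 4], max=8
Drop 6: S rot0 at col 1 lands with bottom-row=7; cleared 0 line(s) (total 0); column heights now [0 8 9 9 8 4], max=9
Drop 7: Z rot2 at col 2 lands with bottom-row=9; cleared 0 line(s) (total 0); column heights now [0 8 11 11 10 4], max=11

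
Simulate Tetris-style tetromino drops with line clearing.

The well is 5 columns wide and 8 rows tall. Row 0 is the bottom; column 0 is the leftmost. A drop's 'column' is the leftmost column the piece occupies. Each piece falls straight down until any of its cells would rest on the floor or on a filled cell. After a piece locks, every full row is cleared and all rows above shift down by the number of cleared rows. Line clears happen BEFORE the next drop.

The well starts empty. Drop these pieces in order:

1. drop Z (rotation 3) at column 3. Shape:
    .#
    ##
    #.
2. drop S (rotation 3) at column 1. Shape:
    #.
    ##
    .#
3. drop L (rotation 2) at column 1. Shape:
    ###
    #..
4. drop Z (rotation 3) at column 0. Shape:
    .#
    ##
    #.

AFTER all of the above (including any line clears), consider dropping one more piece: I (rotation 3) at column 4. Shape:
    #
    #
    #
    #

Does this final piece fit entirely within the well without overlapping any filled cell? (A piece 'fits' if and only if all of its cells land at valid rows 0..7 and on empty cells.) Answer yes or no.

Drop 1: Z rot3 at col 3 lands with bottom-row=0; cleared 0 line(s) (total 0); column heights now [0 0 0 2 3], max=3
Drop 2: S rot3 at col 1 lands with bottom-row=0; cleared 0 line(s) (total 0); column heights now [0 3 2 2 3], max=3
Drop 3: L rot2 at col 1 lands with bottom-row=3; cleared 0 line(s) (total 0); column heights now [0 5 5 5 3], max=5
Drop 4: Z rot3 at col 0 lands with bottom-row=4; cleared 0 line(s) (total 0); column heights now [6 7 5 5 3], max=7
Test piece I rot3 at col 4 (width 1): heights before test = [6 7 5 5 3]; fits = True

Answer: yes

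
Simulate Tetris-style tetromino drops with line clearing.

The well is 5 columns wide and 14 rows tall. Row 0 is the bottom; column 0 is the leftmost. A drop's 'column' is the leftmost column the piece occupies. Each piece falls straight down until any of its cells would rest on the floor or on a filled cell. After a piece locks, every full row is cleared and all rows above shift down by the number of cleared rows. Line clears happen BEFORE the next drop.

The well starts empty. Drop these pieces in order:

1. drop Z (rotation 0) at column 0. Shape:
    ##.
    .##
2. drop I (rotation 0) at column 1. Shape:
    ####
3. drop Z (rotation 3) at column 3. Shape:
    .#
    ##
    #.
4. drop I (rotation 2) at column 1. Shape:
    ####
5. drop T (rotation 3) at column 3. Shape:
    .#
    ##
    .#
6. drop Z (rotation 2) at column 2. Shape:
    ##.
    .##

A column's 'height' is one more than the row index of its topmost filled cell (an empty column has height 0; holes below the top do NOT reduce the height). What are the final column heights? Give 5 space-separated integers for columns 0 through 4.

Answer: 2 7 12 12 11

Derivation:
Drop 1: Z rot0 at col 0 lands with bottom-row=0; cleared 0 line(s) (total 0); column heights now [2 2 1 0 0], max=2
Drop 2: I rot0 at col 1 lands with bottom-row=2; cleared 0 line(s) (total 0); column heights now [2 3 3 3 3], max=3
Drop 3: Z rot3 at col 3 lands with bottom-row=3; cleared 0 line(s) (total 0); column heights now [2 3 3 5 6], max=6
Drop 4: I rot2 at col 1 lands with bottom-row=6; cleared 0 line(s) (total 0); column heights now [2 7 7 7 7], max=7
Drop 5: T rot3 at col 3 lands with bottom-row=7; cleared 0 line(s) (total 0); column heights now [2 7 7 9 10], max=10
Drop 6: Z rot2 at col 2 lands with bottom-row=10; cleared 0 line(s) (total 0); column heights now [2 7 12 12 11], max=12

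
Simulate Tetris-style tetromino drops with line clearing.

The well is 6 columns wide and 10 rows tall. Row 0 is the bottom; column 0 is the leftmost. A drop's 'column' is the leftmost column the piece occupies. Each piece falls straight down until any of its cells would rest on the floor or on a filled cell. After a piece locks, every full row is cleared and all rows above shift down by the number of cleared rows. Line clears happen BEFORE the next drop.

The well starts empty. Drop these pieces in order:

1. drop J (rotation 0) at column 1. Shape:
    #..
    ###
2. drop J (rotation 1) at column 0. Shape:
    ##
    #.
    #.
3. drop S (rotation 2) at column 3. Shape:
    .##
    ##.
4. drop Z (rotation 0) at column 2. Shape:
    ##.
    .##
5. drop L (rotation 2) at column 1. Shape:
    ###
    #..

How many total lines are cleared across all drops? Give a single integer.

Drop 1: J rot0 at col 1 lands with bottom-row=0; cleared 0 line(s) (total 0); column heights now [0 2 1 1 0 0], max=2
Drop 2: J rot1 at col 0 lands with bottom-row=0; cleared 0 line(s) (total 0); column heights now [3 3 1 1 0 0], max=3
Drop 3: S rot2 at col 3 lands with bottom-row=1; cleared 0 line(s) (total 0); column heights now [3 3 1 2 3 3], max=3
Drop 4: Z rot0 at col 2 lands with bottom-row=3; cleared 0 line(s) (total 0); column heights now [3 3 5 5 4 3], max=5
Drop 5: L rot2 at col 1 lands with bottom-row=4; cleared 0 line(s) (total 0); column heights now [3 6 6 6 4 3], max=6

Answer: 0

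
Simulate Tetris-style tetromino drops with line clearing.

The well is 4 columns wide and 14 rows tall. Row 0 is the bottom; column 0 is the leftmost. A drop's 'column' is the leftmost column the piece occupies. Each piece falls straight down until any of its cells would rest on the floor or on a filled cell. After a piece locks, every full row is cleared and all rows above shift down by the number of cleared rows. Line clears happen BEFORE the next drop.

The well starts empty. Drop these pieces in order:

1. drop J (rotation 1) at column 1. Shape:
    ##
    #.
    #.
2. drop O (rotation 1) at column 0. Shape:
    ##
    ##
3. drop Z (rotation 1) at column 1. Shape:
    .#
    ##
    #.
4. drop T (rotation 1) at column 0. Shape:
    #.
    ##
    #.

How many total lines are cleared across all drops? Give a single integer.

Answer: 0

Derivation:
Drop 1: J rot1 at col 1 lands with bottom-row=0; cleared 0 line(s) (total 0); column heights now [0 3 3 0], max=3
Drop 2: O rot1 at col 0 lands with bottom-row=3; cleared 0 line(s) (total 0); column heights now [5 5 3 0], max=5
Drop 3: Z rot1 at col 1 lands with bottom-row=5; cleared 0 line(s) (total 0); column heights now [5 7 8 0], max=8
Drop 4: T rot1 at col 0 lands with bottom-row=6; cleared 0 line(s) (total 0); column heights now [9 8 8 0], max=9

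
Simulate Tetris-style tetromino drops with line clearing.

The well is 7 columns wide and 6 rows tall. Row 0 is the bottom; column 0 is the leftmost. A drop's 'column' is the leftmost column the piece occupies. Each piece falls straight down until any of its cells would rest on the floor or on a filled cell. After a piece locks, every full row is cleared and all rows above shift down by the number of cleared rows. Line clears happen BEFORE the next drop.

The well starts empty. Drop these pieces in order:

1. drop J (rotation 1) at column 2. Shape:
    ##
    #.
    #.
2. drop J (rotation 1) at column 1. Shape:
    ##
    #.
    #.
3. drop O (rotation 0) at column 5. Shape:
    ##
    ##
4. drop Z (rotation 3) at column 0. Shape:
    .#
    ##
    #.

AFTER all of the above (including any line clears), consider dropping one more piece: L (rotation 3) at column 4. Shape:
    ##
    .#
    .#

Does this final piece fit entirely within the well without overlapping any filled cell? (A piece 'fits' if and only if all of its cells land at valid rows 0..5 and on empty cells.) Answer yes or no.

Answer: yes

Derivation:
Drop 1: J rot1 at col 2 lands with bottom-row=0; cleared 0 line(s) (total 0); column heights now [0 0 3 3 0 0 0], max=3
Drop 2: J rot1 at col 1 lands with bottom-row=1; cleared 0 line(s) (total 0); column heights now [0 4 4 3 0 0 0], max=4
Drop 3: O rot0 at col 5 lands with bottom-row=0; cleared 0 line(s) (total 0); column heights now [0 4 4 3 0 2 2], max=4
Drop 4: Z rot3 at col 0 lands with bottom-row=3; cleared 0 line(s) (total 0); column heights now [5 6 4 3 0 2 2], max=6
Test piece L rot3 at col 4 (width 2): heights before test = [5 6 4 3 0 2 2]; fits = True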